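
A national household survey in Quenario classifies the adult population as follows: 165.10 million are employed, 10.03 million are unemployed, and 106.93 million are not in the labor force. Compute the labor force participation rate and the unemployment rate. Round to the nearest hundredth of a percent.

Labor force participation rate ≈ 62.09%; unemployment rate ≈ 5.73%.

Labor force = employed + unemployed = 165.10 + 10.03 = 175.13 million.
Working-age population = 175.13 + 106.93 = 282.06 million.
Unemployment rate = 10.03 / 175.13 = 5.73%.
Labor force participation rate = 175.13 / 282.06 = 62.09%.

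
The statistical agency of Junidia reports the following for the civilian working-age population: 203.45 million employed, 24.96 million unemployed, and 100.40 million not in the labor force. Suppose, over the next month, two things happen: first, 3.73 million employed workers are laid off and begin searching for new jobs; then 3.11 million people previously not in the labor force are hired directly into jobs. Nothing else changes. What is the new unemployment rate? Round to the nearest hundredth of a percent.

New unemployment rate ≈ 12.39%.

Initially, labor force = 203.45 + 24.96 = 228.41 million, so u = 24.96/228.41 = 10.93%.
After the first change, employed falls and unemployed rises by 3.73; labor force unchanged → E = 199.72, U = 28.69, labor force = 228.41 million.
After the second change, employed and labor force both rise by 3.11; unemployed unchanged → E = 202.83, U = 28.69, labor force = 231.52 million.
New unemployment rate = 28.69 / 231.52 = 12.39%.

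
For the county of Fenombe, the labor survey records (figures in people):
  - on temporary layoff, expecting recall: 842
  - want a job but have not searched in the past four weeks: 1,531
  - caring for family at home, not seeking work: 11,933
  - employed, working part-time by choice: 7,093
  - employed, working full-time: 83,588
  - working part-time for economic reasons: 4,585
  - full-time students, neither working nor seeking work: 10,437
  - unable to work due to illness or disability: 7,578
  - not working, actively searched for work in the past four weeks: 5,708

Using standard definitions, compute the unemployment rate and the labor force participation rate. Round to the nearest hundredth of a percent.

Employed = 7,093 + 83,588 + 4,585 = 95,266 (anyone who worked, including part-time for economic reasons, counts as employed).
Unemployed = 842 + 5,708 = 6,550 (jobless and actively searching, or on temporary layoff).
Labor force = 95,266 + 6,550 = 101,816.
Not in labor force = 1,531 + 11,933 + 10,437 + 7,578 = 31,479 (those not working and not actively searching are outside the labor force — including those who want a job but have given up searching).
Civilian working-age population = 101,816 + 31,479 = 133,295.
Unemployment rate = 6,550 / 101,816 = 6.43%.
Labor force participation rate = 101,816 / 133,295 = 76.38%.

Unemployment rate ≈ 6.43%; labor force participation rate ≈ 76.38%.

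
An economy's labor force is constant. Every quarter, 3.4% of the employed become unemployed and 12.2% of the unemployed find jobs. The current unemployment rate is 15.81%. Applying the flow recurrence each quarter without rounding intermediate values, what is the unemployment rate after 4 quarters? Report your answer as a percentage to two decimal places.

Unemployment rate after four quarters ≈ 18.76%.

With a fixed labor force, u_{t+1} = u_t + s·(1−u_t) − f·u_t = u_t·(1−s−f) + s.
Here 1−s−f = 0.844 and s = 0.034.
u_1 = 0.158100 × 0.844 + 0.034 = 0.167436.
u_2 = 0.167436 × 0.844 + 0.034 = 0.175316.
u_3 = 0.175316 × 0.844 + 0.034 = 0.181967.
u_4 = 0.181967 × 0.844 + 0.034 = 0.187580.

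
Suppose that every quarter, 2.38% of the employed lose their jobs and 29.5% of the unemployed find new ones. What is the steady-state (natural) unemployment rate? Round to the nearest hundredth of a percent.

Steady-state unemployment rate ≈ 7.47%.

At steady state the flows balance: s·E = f·U, so U/(E+U) = s/(s+f).
u* = 2.38 / (2.38 + 29.5) = 2.38 / 31.88 = 7.47%.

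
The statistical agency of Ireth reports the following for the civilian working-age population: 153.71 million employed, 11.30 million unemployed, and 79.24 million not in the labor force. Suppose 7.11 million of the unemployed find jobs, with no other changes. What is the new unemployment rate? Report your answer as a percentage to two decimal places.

New unemployment rate ≈ 2.54%.

Initially, labor force = 153.71 + 11.30 = 165.01 million, so u = 11.30/165.01 = 6.85%.
After the change, unemployed falls and employed rises by 7.11; labor force unchanged → E = 160.82, U = 4.19, labor force = 165.01 million.
New unemployment rate = 4.19 / 165.01 = 2.54%.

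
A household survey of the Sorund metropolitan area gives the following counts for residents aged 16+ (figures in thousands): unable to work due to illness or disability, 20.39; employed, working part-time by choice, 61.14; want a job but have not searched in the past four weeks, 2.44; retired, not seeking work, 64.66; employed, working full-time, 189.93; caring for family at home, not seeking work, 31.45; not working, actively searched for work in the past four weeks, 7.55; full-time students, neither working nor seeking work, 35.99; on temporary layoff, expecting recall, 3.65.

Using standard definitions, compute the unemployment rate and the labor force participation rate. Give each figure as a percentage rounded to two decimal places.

Unemployment rate ≈ 4.27%; labor force participation rate ≈ 62.86%.

Employed = 61.14 + 189.93 = 251.07 thousand.
Unemployed = 7.55 + 3.65 = 11.20 thousand (jobless and actively searching, or on temporary layoff).
Labor force = 251.07 + 11.20 = 262.27 thousand.
Not in labor force = 20.39 + 2.44 + 64.66 + 31.45 + 35.99 = 154.93 thousand (those not working and not actively searching are outside the labor force — including those who want a job but have given up searching).
Civilian working-age population = 262.27 + 154.93 = 417.20 thousand.
Unemployment rate = 11.20 / 262.27 = 4.27%.
Labor force participation rate = 262.27 / 417.20 = 62.86%.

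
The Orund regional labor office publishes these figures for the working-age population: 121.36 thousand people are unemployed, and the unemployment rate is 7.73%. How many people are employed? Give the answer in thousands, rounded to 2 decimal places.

About 1,448.63 thousand are employed.

Labor force = U / u = 121.36 / 0.0773 ≈ 1,569.99 thousand.
Employed = labor force − unemployed = 1,569.99 − 121.36 = 1,448.63 thousand.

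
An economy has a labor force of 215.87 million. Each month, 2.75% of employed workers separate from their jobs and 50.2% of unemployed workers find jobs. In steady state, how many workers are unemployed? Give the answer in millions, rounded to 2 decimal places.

Steady-state unemployment rate u* = s/(s+f) = 2.75/(2.75+50.2) = 0.051936.
Unemployed = u* × labor force = 0.051936 × 215.87 ≈ 11.21 million.

About 11.21 million are unemployed in steady state.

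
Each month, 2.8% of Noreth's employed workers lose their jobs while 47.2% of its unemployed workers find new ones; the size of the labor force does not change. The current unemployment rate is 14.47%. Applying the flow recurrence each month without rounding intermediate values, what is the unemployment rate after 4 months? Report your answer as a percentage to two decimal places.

With a fixed labor force, u_{t+1} = u_t + s·(1−u_t) − f·u_t = u_t·(1−s−f) + s.
Here 1−s−f = 0.500 and s = 0.028.
u_1 = 0.144700 × 0.500 + 0.028 = 0.100350.
u_2 = 0.100350 × 0.500 + 0.028 = 0.078175.
u_3 = 0.078175 × 0.500 + 0.028 = 0.067087.
u_4 = 0.067087 × 0.500 + 0.028 = 0.061544.

Unemployment rate after four months ≈ 6.15%.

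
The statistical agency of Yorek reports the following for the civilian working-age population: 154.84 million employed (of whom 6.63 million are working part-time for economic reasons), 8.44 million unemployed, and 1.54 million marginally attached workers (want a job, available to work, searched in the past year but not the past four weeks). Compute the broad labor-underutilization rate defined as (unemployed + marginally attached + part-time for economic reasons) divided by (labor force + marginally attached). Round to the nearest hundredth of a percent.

Labor force = 154.84 + 8.44 = 163.28 million.
Numerator = 8.44 + 1.54 + 6.63 = 16.61 million.
Denominator = 163.28 + 1.54 = 164.82 million.
Broad rate = 16.61 / 164.82 = 10.08%.

Broad underutilization rate ≈ 10.08%.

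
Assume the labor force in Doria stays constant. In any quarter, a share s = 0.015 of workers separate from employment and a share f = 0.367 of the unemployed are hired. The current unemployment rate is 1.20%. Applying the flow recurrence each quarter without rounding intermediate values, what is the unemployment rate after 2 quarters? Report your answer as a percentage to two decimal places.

Unemployment rate after two quarters ≈ 2.89%.

With a fixed labor force, u_{t+1} = u_t + s·(1−u_t) − f·u_t = u_t·(1−s−f) + s.
Here 1−s−f = 0.618 and s = 0.015.
u_1 = 0.012000 × 0.618 + 0.015 = 0.022416.
u_2 = 0.022416 × 0.618 + 0.015 = 0.028853.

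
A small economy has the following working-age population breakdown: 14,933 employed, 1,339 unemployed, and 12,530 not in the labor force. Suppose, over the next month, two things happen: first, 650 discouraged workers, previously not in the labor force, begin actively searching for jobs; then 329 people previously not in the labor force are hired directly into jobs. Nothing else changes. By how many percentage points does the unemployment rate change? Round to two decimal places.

Initially, labor force = 14,933 + 1,339 = 16,272, so u = 1,339/16,272 = 8.23%.
After the first change, unemployed and labor force both rise by 650 → E = 14,933, U = 1,989, labor force = 16,922.
After the second change, employed and labor force both rise by 329; unemployed unchanged → E = 15,262, U = 1,989, labor force = 17,251.
New unemployment rate = 1,989 / 17,251 = 11.53%.
Change = 11.53% − 8.23% = +3.30 percentage points.

The unemployment rate changes by +3.30 percentage points.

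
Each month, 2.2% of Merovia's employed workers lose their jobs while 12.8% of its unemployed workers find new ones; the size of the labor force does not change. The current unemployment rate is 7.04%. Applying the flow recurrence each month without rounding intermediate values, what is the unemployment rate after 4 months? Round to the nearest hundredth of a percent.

Unemployment rate after four months ≈ 10.69%.

With a fixed labor force, u_{t+1} = u_t + s·(1−u_t) − f·u_t = u_t·(1−s−f) + s.
Here 1−s−f = 0.850 and s = 0.022.
u_1 = 0.070400 × 0.850 + 0.022 = 0.081840.
u_2 = 0.081840 × 0.850 + 0.022 = 0.091564.
u_3 = 0.091564 × 0.850 + 0.022 = 0.099829.
u_4 = 0.099829 × 0.850 + 0.022 = 0.106855.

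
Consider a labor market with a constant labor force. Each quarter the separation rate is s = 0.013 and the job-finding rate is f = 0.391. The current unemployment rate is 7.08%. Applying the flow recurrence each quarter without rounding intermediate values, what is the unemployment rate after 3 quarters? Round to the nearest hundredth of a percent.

With a fixed labor force, u_{t+1} = u_t + s·(1−u_t) − f·u_t = u_t·(1−s−f) + s.
Here 1−s−f = 0.596 and s = 0.013.
u_1 = 0.070800 × 0.596 + 0.013 = 0.055197.
u_2 = 0.055197 × 0.596 + 0.013 = 0.045897.
u_3 = 0.045897 × 0.596 + 0.013 = 0.040355.

Unemployment rate after three quarters ≈ 4.04%.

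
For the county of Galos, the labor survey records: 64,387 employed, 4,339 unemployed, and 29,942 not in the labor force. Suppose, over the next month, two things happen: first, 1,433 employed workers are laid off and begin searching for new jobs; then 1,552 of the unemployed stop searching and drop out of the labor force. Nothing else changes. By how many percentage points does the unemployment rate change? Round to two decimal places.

The unemployment rate changes by −0.03 percentage points.

Initially, labor force = 64,387 + 4,339 = 68,726, so u = 4,339/68,726 = 6.31%.
After the first change, employed falls and unemployed rises by 1,433; labor force unchanged → E = 62,954, U = 5,772, labor force = 68,726.
After the second change, unemployed and labor force both fall by 1,552 → E = 62,954, U = 4,220, labor force = 67,174.
New unemployment rate = 4,220 / 67,174 = 6.28%.
Change = 6.28% − 6.31% = −0.03 percentage points.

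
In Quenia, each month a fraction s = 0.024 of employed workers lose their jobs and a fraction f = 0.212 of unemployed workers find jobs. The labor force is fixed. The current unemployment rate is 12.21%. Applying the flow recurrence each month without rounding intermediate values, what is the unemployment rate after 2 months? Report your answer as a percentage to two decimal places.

With a fixed labor force, u_{t+1} = u_t + s·(1−u_t) − f·u_t = u_t·(1−s−f) + s.
Here 1−s−f = 0.764 and s = 0.024.
u_1 = 0.122100 × 0.764 + 0.024 = 0.117284.
u_2 = 0.117284 × 0.764 + 0.024 = 0.113605.

Unemployment rate after two months ≈ 11.36%.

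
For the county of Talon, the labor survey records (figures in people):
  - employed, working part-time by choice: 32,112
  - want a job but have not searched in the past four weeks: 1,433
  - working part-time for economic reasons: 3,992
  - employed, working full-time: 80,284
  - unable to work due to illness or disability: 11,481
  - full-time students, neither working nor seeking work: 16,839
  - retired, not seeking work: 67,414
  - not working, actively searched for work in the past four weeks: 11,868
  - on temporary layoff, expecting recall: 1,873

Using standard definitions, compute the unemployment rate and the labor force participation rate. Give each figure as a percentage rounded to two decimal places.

Unemployment rate ≈ 10.56%; labor force participation rate ≈ 57.25%.

Employed = 32,112 + 3,992 + 80,284 = 116,388 (anyone who worked, including part-time for economic reasons, counts as employed).
Unemployed = 11,868 + 1,873 = 13,741 (jobless and actively searching, or on temporary layoff).
Labor force = 116,388 + 13,741 = 130,129.
Not in labor force = 1,433 + 11,481 + 16,839 + 67,414 = 97,167 (those not working and not actively searching are outside the labor force — including those who want a job but have given up searching).
Civilian working-age population = 130,129 + 97,167 = 227,296.
Unemployment rate = 13,741 / 130,129 = 10.56%.
Labor force participation rate = 130,129 / 227,296 = 57.25%.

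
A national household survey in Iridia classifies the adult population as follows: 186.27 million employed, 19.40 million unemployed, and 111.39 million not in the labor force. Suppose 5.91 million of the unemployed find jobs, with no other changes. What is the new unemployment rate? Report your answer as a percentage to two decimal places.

New unemployment rate ≈ 6.56%.

Initially, labor force = 186.27 + 19.40 = 205.67 million, so u = 19.40/205.67 = 9.43%.
After the change, unemployed falls and employed rises by 5.91; labor force unchanged → E = 192.18, U = 13.49, labor force = 205.67 million.
New unemployment rate = 13.49 / 205.67 = 6.56%.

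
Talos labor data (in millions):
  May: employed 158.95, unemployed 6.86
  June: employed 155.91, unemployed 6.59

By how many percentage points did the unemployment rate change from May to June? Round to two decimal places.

May: labor force = 158.95 + 6.86 = 165.81; u = 6.86/165.81 = 4.14%.
June: labor force = 155.91 + 6.59 = 162.50; u = 6.59/162.50 = 4.06%.
Change = 4.06% − 4.14% = −0.08 pp.

The unemployment rate changed by −0.08 percentage points.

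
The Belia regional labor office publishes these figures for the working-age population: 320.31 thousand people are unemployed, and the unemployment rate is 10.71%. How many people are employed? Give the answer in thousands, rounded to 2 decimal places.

About 2,670.45 thousand are employed.

Labor force = U / u = 320.31 / 0.1071 ≈ 2,990.76 thousand.
Employed = labor force − unemployed = 2,990.76 − 320.31 = 2,670.45 thousand.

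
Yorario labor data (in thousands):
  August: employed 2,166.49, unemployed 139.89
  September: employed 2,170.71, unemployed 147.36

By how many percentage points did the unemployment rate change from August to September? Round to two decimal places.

August: labor force = 2,166.49 + 139.89 = 2,306.38; u = 139.89/2,306.38 = 6.07%.
September: labor force = 2,170.71 + 147.36 = 2,318.07; u = 147.36/2,318.07 = 6.36%.
Change = 6.36% − 6.07% = +0.29 pp.

The unemployment rate changed by +0.29 percentage points.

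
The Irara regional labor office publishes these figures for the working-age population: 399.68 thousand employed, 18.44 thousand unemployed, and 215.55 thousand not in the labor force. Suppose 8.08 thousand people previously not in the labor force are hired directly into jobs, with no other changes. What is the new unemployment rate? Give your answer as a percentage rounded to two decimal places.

New unemployment rate ≈ 4.33%.

Initially, labor force = 399.68 + 18.44 = 418.12 thousand, so u = 18.44/418.12 = 4.41%.
After the change, employed and labor force both rise by 8.08; unemployed unchanged → E = 407.76, U = 18.44, labor force = 426.20 thousand.
New unemployment rate = 18.44 / 426.20 = 4.33%.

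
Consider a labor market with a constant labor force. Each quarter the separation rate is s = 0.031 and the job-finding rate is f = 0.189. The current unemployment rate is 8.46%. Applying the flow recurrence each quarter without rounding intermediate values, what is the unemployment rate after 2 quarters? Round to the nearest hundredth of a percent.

Unemployment rate after two quarters ≈ 10.67%.

With a fixed labor force, u_{t+1} = u_t + s·(1−u_t) − f·u_t = u_t·(1−s−f) + s.
Here 1−s−f = 0.780 and s = 0.031.
u_1 = 0.084600 × 0.780 + 0.031 = 0.096988.
u_2 = 0.096988 × 0.780 + 0.031 = 0.106651.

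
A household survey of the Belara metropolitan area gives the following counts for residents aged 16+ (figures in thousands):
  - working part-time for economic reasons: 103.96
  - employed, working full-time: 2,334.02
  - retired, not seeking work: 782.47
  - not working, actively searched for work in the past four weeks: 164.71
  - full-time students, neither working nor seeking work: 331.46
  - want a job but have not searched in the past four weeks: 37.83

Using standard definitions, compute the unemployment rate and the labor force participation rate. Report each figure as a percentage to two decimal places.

Employed = 103.96 + 2,334.02 = 2,437.98 thousand (anyone who worked, including part-time for economic reasons, counts as employed).
Unemployed = 164.71 thousand.
Labor force = 2,437.98 + 164.71 = 2,602.69 thousand.
Not in labor force = 782.47 + 331.46 + 37.83 = 1,151.76 thousand (those not working and not actively searching are outside the labor force — including those who want a job but have given up searching).
Civilian working-age population = 2,602.69 + 1,151.76 = 3,754.45 thousand.
Unemployment rate = 164.71 / 2,602.69 = 6.33%.
Labor force participation rate = 2,602.69 / 3,754.45 = 69.32%.

Unemployment rate ≈ 6.33%; labor force participation rate ≈ 69.32%.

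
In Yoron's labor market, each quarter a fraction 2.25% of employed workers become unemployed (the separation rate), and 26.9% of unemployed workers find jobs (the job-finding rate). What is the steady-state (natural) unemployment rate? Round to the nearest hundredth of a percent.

Steady-state unemployment rate ≈ 7.72%.

At steady state the flows balance: s·E = f·U, so U/(E+U) = s/(s+f).
u* = 2.25 / (2.25 + 26.9) = 2.25 / 29.15 = 7.72%.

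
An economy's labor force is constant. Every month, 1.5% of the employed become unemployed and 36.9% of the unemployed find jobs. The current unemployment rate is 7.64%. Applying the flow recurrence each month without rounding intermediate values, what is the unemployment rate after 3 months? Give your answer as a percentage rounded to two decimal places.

With a fixed labor force, u_{t+1} = u_t + s·(1−u_t) − f·u_t = u_t·(1−s−f) + s.
Here 1−s−f = 0.616 and s = 0.015.
u_1 = 0.076400 × 0.616 + 0.015 = 0.062062.
u_2 = 0.062062 × 0.616 + 0.015 = 0.053230.
u_3 = 0.053230 × 0.616 + 0.015 = 0.047790.

Unemployment rate after three months ≈ 4.78%.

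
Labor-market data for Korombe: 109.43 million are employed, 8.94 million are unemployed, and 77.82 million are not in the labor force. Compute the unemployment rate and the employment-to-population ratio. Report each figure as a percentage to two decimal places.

Labor force = employed + unemployed = 109.43 + 8.94 = 118.37 million.
Working-age population = 118.37 + 77.82 = 196.19 million.
Unemployment rate = 8.94 / 118.37 = 7.55%.
Employment-population ratio = 109.43 / 196.19 = 55.78%.

Unemployment rate ≈ 7.55%; employment-population ratio ≈ 55.78%.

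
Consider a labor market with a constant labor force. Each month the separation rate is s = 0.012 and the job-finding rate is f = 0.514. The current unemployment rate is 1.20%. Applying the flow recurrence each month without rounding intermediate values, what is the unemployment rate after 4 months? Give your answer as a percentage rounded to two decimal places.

Unemployment rate after four months ≈ 2.23%.

With a fixed labor force, u_{t+1} = u_t + s·(1−u_t) − f·u_t = u_t·(1−s−f) + s.
Here 1−s−f = 0.474 and s = 0.012.
u_1 = 0.012000 × 0.474 + 0.012 = 0.017688.
u_2 = 0.017688 × 0.474 + 0.012 = 0.020384.
u_3 = 0.020384 × 0.474 + 0.012 = 0.021662.
u_4 = 0.021662 × 0.474 + 0.012 = 0.022268.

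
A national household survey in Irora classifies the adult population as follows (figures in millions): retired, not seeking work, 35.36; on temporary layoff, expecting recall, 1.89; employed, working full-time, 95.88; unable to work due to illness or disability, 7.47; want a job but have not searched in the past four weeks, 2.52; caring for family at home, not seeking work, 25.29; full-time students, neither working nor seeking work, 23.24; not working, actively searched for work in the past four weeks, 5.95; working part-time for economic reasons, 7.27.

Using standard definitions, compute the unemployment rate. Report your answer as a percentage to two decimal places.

Unemployment rate ≈ 7.06%.

Employed = 95.88 + 7.27 = 103.15 million (anyone who worked, including part-time for economic reasons, counts as employed).
Unemployed = 1.89 + 5.95 = 7.84 million (jobless and actively searching, or on temporary layoff).
Labor force = 103.15 + 7.84 = 110.99 million.
Unemployment rate = 7.84 / 110.99 = 7.06%.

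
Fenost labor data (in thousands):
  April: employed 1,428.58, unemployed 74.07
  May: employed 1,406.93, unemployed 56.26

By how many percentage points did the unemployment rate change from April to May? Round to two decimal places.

April: labor force = 1,428.58 + 74.07 = 1,502.65; u = 74.07/1,502.65 = 4.93%.
May: labor force = 1,406.93 + 56.26 = 1,463.19; u = 56.26/1,463.19 = 3.85%.
Change = 3.85% − 4.93% = −1.08 pp.

The unemployment rate changed by −1.08 percentage points.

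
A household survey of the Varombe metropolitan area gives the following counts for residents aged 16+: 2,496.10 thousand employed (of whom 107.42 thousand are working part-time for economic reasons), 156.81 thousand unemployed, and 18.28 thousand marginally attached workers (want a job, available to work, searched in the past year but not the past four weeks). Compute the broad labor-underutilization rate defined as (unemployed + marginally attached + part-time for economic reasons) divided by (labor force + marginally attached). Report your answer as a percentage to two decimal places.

Labor force = 2,496.10 + 156.81 = 2,652.91 thousand.
Numerator = 156.81 + 18.28 + 107.42 = 282.51 thousand.
Denominator = 2,652.91 + 18.28 = 2,671.19 thousand.
Broad rate = 282.51 / 2,671.19 = 10.58%.

Broad underutilization rate ≈ 10.58%.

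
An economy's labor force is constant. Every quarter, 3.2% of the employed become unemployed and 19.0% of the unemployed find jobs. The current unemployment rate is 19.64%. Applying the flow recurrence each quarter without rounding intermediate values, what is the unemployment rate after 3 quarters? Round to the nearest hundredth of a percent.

With a fixed labor force, u_{t+1} = u_t + s·(1−u_t) − f·u_t = u_t·(1−s−f) + s.
Here 1−s−f = 0.778 and s = 0.032.
u_1 = 0.196400 × 0.778 + 0.032 = 0.184799.
u_2 = 0.184799 × 0.778 + 0.032 = 0.175774.
u_3 = 0.175774 × 0.778 + 0.032 = 0.168752.

Unemployment rate after three quarters ≈ 16.88%.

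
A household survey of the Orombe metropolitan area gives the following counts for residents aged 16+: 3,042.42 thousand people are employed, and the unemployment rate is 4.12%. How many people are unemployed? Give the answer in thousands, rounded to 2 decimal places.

Let U be the number unemployed. The labor force is E + U, and U/(E+U) = 0.0412.
So U = 0.0412 × 3,042.42 / (1 − 0.0412) = 125.3477 / 0.9588 ≈ 130.73 thousand.

About 130.73 thousand are unemployed.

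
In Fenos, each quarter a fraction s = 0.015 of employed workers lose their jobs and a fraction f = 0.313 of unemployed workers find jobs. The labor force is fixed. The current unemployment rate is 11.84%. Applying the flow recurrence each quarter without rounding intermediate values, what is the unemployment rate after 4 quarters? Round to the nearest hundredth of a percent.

Unemployment rate after four quarters ≈ 6.06%.

With a fixed labor force, u_{t+1} = u_t + s·(1−u_t) − f·u_t = u_t·(1−s−f) + s.
Here 1−s−f = 0.672 and s = 0.015.
u_1 = 0.118400 × 0.672 + 0.015 = 0.094565.
u_2 = 0.094565 × 0.672 + 0.015 = 0.078548.
u_3 = 0.078548 × 0.672 + 0.015 = 0.067784.
u_4 = 0.067784 × 0.672 + 0.015 = 0.060551.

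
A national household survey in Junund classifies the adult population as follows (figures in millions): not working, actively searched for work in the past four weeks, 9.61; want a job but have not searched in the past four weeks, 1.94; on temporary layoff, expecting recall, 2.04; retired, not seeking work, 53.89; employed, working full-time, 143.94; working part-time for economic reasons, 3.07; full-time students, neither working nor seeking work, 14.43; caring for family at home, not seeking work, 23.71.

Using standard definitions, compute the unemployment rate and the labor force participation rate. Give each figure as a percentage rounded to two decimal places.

Employed = 143.94 + 3.07 = 147.01 million (anyone who worked, including part-time for economic reasons, counts as employed).
Unemployed = 9.61 + 2.04 = 11.65 million (jobless and actively searching, or on temporary layoff).
Labor force = 147.01 + 11.65 = 158.66 million.
Not in labor force = 1.94 + 53.89 + 14.43 + 23.71 = 93.97 million (those not working and not actively searching are outside the labor force — including those who want a job but have given up searching).
Civilian working-age population = 158.66 + 93.97 = 252.63 million.
Unemployment rate = 11.65 / 158.66 = 7.34%.
Labor force participation rate = 158.66 / 252.63 = 62.80%.

Unemployment rate ≈ 7.34%; labor force participation rate ≈ 62.80%.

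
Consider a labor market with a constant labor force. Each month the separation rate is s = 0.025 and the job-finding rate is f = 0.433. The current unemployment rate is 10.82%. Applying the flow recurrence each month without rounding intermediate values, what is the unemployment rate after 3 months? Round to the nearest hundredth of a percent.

Unemployment rate after three months ≈ 6.31%.

With a fixed labor force, u_{t+1} = u_t + s·(1−u_t) − f·u_t = u_t·(1−s−f) + s.
Here 1−s−f = 0.542 and s = 0.025.
u_1 = 0.108200 × 0.542 + 0.025 = 0.083644.
u_2 = 0.083644 × 0.542 + 0.025 = 0.070335.
u_3 = 0.070335 × 0.542 + 0.025 = 0.063122.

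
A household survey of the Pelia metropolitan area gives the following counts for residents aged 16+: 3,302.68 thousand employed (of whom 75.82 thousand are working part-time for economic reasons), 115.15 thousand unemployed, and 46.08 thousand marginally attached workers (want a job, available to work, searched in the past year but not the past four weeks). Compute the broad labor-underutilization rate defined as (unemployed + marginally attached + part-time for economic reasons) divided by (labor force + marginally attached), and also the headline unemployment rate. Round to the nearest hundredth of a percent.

Labor force = 3,302.68 + 115.15 = 3,417.83 thousand.
Numerator = 115.15 + 46.08 + 75.82 = 237.05 thousand.
Denominator = 3,417.83 + 46.08 = 3,463.91 thousand.
Broad rate = 237.05 / 3,463.91 = 6.84%.
Headline unemployment rate = 115.15 / 3,417.83 = 3.37%.

Broad underutilization rate ≈ 6.84%; headline unemployment rate ≈ 3.37%.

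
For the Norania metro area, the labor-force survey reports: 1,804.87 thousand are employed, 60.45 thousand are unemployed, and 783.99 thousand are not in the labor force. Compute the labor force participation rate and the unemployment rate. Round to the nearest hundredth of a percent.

Labor force participation rate ≈ 70.41%; unemployment rate ≈ 3.24%.

Labor force = employed + unemployed = 1,804.87 + 60.45 = 1,865.32 thousand.
Working-age population = 1,865.32 + 783.99 = 2,649.31 thousand.
Unemployment rate = 60.45 / 1,865.32 = 3.24%.
Labor force participation rate = 1,865.32 / 2,649.31 = 70.41%.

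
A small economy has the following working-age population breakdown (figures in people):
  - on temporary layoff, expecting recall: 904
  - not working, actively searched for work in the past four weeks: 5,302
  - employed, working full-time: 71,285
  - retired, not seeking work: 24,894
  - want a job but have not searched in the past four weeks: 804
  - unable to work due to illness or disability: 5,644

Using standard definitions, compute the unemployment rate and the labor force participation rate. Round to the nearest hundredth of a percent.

Employed = 71,285.
Unemployed = 904 + 5,302 = 6,206 (jobless and actively searching, or on temporary layoff).
Labor force = 71,285 + 6,206 = 77,491.
Not in labor force = 24,894 + 804 + 5,644 = 31,342 (those not working and not actively searching are outside the labor force — including those who want a job but have given up searching).
Civilian working-age population = 77,491 + 31,342 = 108,833.
Unemployment rate = 6,206 / 77,491 = 8.01%.
Labor force participation rate = 77,491 / 108,833 = 71.20%.

Unemployment rate ≈ 8.01%; labor force participation rate ≈ 71.20%.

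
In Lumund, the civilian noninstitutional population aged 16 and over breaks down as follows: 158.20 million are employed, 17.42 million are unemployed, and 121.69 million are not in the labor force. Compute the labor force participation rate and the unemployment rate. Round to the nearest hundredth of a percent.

Labor force participation rate ≈ 59.07%; unemployment rate ≈ 9.92%.

Labor force = employed + unemployed = 158.20 + 17.42 = 175.62 million.
Working-age population = 175.62 + 121.69 = 297.31 million.
Unemployment rate = 17.42 / 175.62 = 9.92%.
Labor force participation rate = 175.62 / 297.31 = 59.07%.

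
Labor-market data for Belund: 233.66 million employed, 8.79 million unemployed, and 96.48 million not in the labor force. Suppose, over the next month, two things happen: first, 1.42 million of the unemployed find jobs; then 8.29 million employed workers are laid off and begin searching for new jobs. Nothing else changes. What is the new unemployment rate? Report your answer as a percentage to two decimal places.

Initially, labor force = 233.66 + 8.79 = 242.45 million, so u = 8.79/242.45 = 3.63%.
After the first change, unemployed falls and employed rises by 1.42; labor force unchanged → E = 235.08, U = 7.37, labor force = 242.45 million.
After the second change, employed falls and unemployed rises by 8.29; labor force unchanged → E = 226.79, U = 15.66, labor force = 242.45 million.
New unemployment rate = 15.66 / 242.45 = 6.46%.

New unemployment rate ≈ 6.46%.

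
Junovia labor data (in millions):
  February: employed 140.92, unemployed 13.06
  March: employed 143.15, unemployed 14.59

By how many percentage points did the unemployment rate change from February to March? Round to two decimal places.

February: labor force = 140.92 + 13.06 = 153.98; u = 13.06/153.98 = 8.48%.
March: labor force = 143.15 + 14.59 = 157.74; u = 14.59/157.74 = 9.25%.
Change = 9.25% − 8.48% = +0.77 pp.

The unemployment rate changed by +0.77 percentage points.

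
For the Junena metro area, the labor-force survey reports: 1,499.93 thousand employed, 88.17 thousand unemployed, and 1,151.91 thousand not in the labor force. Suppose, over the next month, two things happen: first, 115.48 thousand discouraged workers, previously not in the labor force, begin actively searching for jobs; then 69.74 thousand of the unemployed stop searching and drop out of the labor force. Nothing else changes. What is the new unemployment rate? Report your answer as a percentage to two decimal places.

Initially, labor force = 1,499.93 + 88.17 = 1,588.10 thousand, so u = 88.17/1,588.10 = 5.55%.
After the first change, unemployed and labor force both rise by 115.48 → E = 1,499.93, U = 203.65, labor force = 1,703.58 thousand.
After the second change, unemployed and labor force both fall by 69.74 → E = 1,499.93, U = 133.91, labor force = 1,633.84 thousand.
New unemployment rate = 133.91 / 1,633.84 = 8.20%.

New unemployment rate ≈ 8.20%.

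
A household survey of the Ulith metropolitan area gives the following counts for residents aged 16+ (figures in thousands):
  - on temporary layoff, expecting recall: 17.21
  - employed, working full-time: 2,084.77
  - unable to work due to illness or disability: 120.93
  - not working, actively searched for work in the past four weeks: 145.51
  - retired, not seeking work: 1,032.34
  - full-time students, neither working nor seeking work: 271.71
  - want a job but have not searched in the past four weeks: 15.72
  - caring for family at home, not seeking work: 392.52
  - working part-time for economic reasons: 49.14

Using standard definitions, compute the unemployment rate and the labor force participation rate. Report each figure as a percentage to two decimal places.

Employed = 2,084.77 + 49.14 = 2,133.91 thousand (anyone who worked, including part-time for economic reasons, counts as employed).
Unemployed = 17.21 + 145.51 = 162.72 thousand (jobless and actively searching, or on temporary layoff).
Labor force = 2,133.91 + 162.72 = 2,296.63 thousand.
Not in labor force = 120.93 + 1,032.34 + 271.71 + 15.72 + 392.52 = 1,833.22 thousand (those not working and not actively searching are outside the labor force — including those who want a job but have given up searching).
Civilian working-age population = 2,296.63 + 1,833.22 = 4,129.85 thousand.
Unemployment rate = 162.72 / 2,296.63 = 7.09%.
Labor force participation rate = 2,296.63 / 4,129.85 = 55.61%.

Unemployment rate ≈ 7.09%; labor force participation rate ≈ 55.61%.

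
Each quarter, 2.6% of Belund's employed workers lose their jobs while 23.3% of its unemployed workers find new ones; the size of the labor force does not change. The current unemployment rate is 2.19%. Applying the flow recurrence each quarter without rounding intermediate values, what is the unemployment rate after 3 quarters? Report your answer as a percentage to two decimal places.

Unemployment rate after three quarters ≈ 6.85%.

With a fixed labor force, u_{t+1} = u_t + s·(1−u_t) − f·u_t = u_t·(1−s−f) + s.
Here 1−s−f = 0.741 and s = 0.026.
u_1 = 0.021900 × 0.741 + 0.026 = 0.042228.
u_2 = 0.042228 × 0.741 + 0.026 = 0.057291.
u_3 = 0.057291 × 0.741 + 0.026 = 0.068453.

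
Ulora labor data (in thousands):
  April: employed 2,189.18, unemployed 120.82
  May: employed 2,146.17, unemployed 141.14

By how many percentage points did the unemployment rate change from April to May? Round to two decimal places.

The unemployment rate changed by +0.94 percentage points.

April: labor force = 2,189.18 + 120.82 = 2,310.00; u = 120.82/2,310.00 = 5.23%.
May: labor force = 2,146.17 + 141.14 = 2,287.31; u = 141.14/2,287.31 = 6.17%.
Change = 6.17% − 5.23% = +0.94 pp.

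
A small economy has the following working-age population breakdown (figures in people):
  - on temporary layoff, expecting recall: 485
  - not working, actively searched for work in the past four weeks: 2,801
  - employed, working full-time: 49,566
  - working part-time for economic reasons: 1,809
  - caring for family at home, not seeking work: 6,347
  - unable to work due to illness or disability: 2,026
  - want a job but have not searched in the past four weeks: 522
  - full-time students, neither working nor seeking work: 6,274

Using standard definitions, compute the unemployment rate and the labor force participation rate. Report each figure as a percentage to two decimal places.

Unemployment rate ≈ 6.01%; labor force participation rate ≈ 78.28%.

Employed = 49,566 + 1,809 = 51,375 (anyone who worked, including part-time for economic reasons, counts as employed).
Unemployed = 485 + 2,801 = 3,286 (jobless and actively searching, or on temporary layoff).
Labor force = 51,375 + 3,286 = 54,661.
Not in labor force = 6,347 + 2,026 + 522 + 6,274 = 15,169 (those not working and not actively searching are outside the labor force — including those who want a job but have given up searching).
Civilian working-age population = 54,661 + 15,169 = 69,830.
Unemployment rate = 3,286 / 54,661 = 6.01%.
Labor force participation rate = 54,661 / 69,830 = 78.28%.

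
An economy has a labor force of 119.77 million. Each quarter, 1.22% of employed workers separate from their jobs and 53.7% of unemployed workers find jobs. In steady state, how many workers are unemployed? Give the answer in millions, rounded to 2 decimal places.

About 2.66 million are unemployed in steady state.

Steady-state unemployment rate u* = s/(s+f) = 1.22/(1.22+53.7) = 0.022214.
Unemployed = u* × labor force = 0.022214 × 119.77 ≈ 2.66 million.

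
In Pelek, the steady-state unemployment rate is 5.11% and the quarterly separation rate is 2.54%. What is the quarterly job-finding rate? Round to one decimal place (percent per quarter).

Job-finding rate ≈ 47.2% per quarter.

From u* = s/(s+f): f = s·(1−u)/u.
f = 2.54 × (1 − 0.0511) / 0.0511 = 2.4102 / 0.0511 ≈ 47.2% per quarter.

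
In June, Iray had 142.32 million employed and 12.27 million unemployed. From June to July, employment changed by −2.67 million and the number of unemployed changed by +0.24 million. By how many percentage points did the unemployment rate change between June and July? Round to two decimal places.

The unemployment rate changed by +0.28 percentage points.

June: labor force = 142.32 + 12.27 = 154.59; u = 12.27/154.59 = 7.94%.
July: labor force = 139.65 + 12.51 = 152.16; u = 12.51/152.16 = 8.22%.
Change = 8.22% − 7.94% = +0.28 pp.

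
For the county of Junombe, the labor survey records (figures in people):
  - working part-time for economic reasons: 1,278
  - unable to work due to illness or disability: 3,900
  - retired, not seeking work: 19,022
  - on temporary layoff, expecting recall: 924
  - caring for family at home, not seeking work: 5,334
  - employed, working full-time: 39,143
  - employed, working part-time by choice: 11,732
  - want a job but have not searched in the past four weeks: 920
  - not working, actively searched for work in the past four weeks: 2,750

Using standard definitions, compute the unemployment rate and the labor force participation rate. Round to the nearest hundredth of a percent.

Unemployment rate ≈ 6.58%; labor force participation rate ≈ 65.68%.

Employed = 1,278 + 39,143 + 11,732 = 52,153 (anyone who worked, including part-time for economic reasons, counts as employed).
Unemployed = 924 + 2,750 = 3,674 (jobless and actively searching, or on temporary layoff).
Labor force = 52,153 + 3,674 = 55,827.
Not in labor force = 3,900 + 19,022 + 5,334 + 920 = 29,176 (those not working and not actively searching are outside the labor force — including those who want a job but have given up searching).
Civilian working-age population = 55,827 + 29,176 = 85,003.
Unemployment rate = 3,674 / 55,827 = 6.58%.
Labor force participation rate = 55,827 / 85,003 = 65.68%.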